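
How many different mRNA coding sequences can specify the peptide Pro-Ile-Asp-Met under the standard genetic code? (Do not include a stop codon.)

Pro: 4 codons.
Ile: 3 codons.
Asp: 2 codons.
Met: 1 codon.
4 × 3 × 2 × 1 = 24.

24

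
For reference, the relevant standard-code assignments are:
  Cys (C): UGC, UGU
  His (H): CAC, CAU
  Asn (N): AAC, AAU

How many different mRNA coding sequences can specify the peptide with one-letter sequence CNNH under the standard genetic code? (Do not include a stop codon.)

16

Cys: 2 codons.
Asn: 2 codons.
Asn: 2 codons.
His: 2 codons.
2 × 2 × 2 × 2 = 16.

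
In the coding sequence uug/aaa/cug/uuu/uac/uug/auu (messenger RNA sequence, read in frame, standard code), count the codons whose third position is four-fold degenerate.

Codon 1 UUG (Leu): third position 2-fold.
Codon 2 AAA (Lys): third position 2-fold.
Codon 3 CUG (Leu): third position 4-fold.
Codon 4 UUU (Phe): third position 2-fold.
Codon 5 UAC (Tyr): third position 2-fold.
Codon 6 UUG (Leu): third position 2-fold.
Codon 7 AUU (Ile): third position 3-fold.
Four-fold degenerate third positions: 1.

1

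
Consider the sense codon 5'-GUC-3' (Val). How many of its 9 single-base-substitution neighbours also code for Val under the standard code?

Position 1: none → 0 synonymous.
Position 2: none → 0 synonymous.
Position 3: GUU, GUA, GUG → 3 synonymous.
Total: 0 + 0 + 3 = 3.

3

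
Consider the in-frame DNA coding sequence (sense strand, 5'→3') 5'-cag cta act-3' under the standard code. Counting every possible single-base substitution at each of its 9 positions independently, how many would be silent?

Codon 1 (CAG, Gln): 1 synonymous substitution.
Codon 2 (CTA, Leu): 4 synonymous substitutions.
Codon 3 (ACT, Thr): 3 synonymous substitutions.
Total: 1 + 4 + 3 = 8.

8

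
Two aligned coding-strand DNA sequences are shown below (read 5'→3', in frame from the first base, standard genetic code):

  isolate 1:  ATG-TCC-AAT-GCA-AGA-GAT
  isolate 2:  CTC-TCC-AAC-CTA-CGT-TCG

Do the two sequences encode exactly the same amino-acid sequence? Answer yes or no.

Codon 1: ATG Met / CTC Leu — nonsynonymous.
Codon 2: TCC Ser / TCC Ser — identical.
Codon 3: AAT Asn / AAC Asn — synonymous.
Codon 4: GCA Ala / CTA Leu — nonsynonymous.
Codon 5: AGA Arg / CGT Arg — synonymous.
Codon 6: GAT Asp / TCG Ser — nonsynonymous.
Nonsynonymous differences: 3 → different protein.

no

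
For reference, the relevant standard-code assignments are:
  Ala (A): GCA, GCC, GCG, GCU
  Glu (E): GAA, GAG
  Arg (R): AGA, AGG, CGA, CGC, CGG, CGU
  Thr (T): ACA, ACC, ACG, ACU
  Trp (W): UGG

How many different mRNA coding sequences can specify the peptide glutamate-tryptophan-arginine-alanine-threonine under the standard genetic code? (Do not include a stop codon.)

Glu: 2 codons.
Trp: 1 codon.
Arg: 6 codons.
Ala: 4 codons.
Thr: 4 codons.
2 × 1 × 6 × 4 × 4 = 192.

192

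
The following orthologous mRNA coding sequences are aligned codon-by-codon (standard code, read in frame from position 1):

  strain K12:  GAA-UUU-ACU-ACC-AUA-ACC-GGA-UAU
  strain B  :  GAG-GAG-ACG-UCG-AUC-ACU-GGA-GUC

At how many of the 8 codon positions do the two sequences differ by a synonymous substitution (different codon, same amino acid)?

4

Codon 1: GAA Glu / GAG Glu — synonymous.
Codon 2: UUU Phe / GAG Glu — nonsynonymous.
Codon 3: ACU Thr / ACG Thr — synonymous.
Codon 4: ACC Thr / UCG Ser — nonsynonymous.
Codon 5: AUA Ile / AUC Ile — synonymous.
Codon 6: ACC Thr / ACU Thr — synonymous.
Codon 7: GGA Gly / GGA Gly — identical.
Codon 8: UAU Tyr / GUC Val — nonsynonymous.
Synonymous differences: 4.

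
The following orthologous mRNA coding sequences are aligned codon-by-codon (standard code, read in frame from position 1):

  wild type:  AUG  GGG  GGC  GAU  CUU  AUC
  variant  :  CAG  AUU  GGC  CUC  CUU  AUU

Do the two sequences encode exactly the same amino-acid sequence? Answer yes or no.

no

Codon 1: AUG Met / CAG Gln — nonsynonymous.
Codon 2: GGG Gly / AUU Ile — nonsynonymous.
Codon 3: GGC Gly / GGC Gly — identical.
Codon 4: GAU Asp / CUC Leu — nonsynonymous.
Codon 5: CUU Leu / CUU Leu — identical.
Codon 6: AUC Ile / AUU Ile — synonymous.
Nonsynonymous differences: 3 → different protein.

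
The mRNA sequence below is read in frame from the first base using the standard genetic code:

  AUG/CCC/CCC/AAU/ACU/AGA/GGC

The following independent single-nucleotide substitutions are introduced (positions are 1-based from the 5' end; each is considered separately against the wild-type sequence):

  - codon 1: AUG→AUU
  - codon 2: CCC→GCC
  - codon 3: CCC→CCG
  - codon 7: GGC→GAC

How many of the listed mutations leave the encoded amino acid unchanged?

Codon 1: AUG (Met) → AUU (Ile) — missense.
Codon 2: CCC (Pro) → GCC (Ala) — missense.
Codon 3: CCC (Pro) → CCG (Pro) — synonymous.
Codon 7: GGC (Gly) → GAC (Asp) — missense.
Synonymous: 1 of 4.

1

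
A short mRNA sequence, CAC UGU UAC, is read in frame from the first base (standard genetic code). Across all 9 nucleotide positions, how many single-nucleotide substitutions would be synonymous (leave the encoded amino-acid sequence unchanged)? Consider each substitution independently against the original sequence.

Codon 1 (CAC, His): 1 synonymous substitution.
Codon 2 (UGU, Cys): 1 synonymous substitution.
Codon 3 (UAC, Tyr): 1 synonymous substitution.
Total: 1 + 1 + 1 = 3.

3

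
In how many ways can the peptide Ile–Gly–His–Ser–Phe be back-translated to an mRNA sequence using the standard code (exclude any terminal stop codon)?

Ile: 3 codons.
Gly: 4 codons.
His: 2 codons.
Ser: 6 codons.
Phe: 2 codons.
3 × 4 × 2 × 6 × 2 = 288.

288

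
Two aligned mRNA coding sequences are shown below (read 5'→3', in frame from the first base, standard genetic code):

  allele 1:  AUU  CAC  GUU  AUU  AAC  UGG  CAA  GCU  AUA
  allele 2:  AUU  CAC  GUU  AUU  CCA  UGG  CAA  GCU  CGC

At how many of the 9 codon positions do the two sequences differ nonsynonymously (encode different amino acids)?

2

Codon 1: AUU Ile / AUU Ile — identical.
Codon 2: CAC His / CAC His — identical.
Codon 3: GUU Val / GUU Val — identical.
Codon 4: AUU Ile / AUU Ile — identical.
Codon 5: AAC Asn / CCA Pro — nonsynonymous.
Codon 6: UGG Trp / UGG Trp — identical.
Codon 7: CAA Gln / CAA Gln — identical.
Codon 8: GCU Ala / GCU Ala — identical.
Codon 9: AUA Ile / CGC Arg — nonsynonymous.
Nonsynonymous differences: 2.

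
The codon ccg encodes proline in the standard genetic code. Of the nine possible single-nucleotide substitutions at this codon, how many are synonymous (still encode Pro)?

Position 1: none → 0 synonymous.
Position 2: none → 0 synonymous.
Position 3: CCU, CCC, CCA → 3 synonymous.
Total: 0 + 0 + 3 = 3.

3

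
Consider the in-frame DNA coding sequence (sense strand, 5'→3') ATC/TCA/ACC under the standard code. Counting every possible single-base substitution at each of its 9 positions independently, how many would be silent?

Codon 1 (ATC, Ile): 2 synonymous substitutions.
Codon 2 (TCA, Ser): 3 synonymous substitutions.
Codon 3 (ACC, Thr): 3 synonymous substitutions.
Total: 2 + 3 + 3 = 8.

8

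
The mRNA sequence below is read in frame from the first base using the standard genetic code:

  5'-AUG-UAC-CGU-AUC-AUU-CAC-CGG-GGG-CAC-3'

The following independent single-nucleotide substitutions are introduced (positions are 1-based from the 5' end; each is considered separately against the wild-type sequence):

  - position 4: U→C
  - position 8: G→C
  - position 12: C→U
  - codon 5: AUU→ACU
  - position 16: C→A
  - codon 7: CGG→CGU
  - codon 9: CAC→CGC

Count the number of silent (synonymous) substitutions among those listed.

2

Codon 2: UAC (Tyr) → CAC (His) — missense.
Codon 3: CGU (Arg) → CCU (Pro) — missense.
Codon 4: AUC (Ile) → AUU (Ile) — synonymous.
Codon 5: AUU (Ile) → ACU (Thr) — missense.
Codon 6: CAC (His) → AAC (Asn) — missense.
Codon 7: CGG (Arg) → CGU (Arg) — synonymous.
Codon 9: CAC (His) → CGC (Arg) — missense.
Synonymous: 2 of 7.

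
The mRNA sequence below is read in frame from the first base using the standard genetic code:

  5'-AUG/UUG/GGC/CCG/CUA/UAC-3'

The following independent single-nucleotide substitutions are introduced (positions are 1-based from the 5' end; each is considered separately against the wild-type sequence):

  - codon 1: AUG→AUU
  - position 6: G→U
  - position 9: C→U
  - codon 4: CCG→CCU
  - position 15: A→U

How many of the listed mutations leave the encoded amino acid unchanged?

Codon 1: AUG (Met) → AUU (Ile) — missense.
Codon 2: UUG (Leu) → UUU (Phe) — missense.
Codon 3: GGC (Gly) → GGU (Gly) — synonymous.
Codon 4: CCG (Pro) → CCU (Pro) — synonymous.
Codon 5: CUA (Leu) → CUU (Leu) — synonymous.
Synonymous: 3 of 5.

3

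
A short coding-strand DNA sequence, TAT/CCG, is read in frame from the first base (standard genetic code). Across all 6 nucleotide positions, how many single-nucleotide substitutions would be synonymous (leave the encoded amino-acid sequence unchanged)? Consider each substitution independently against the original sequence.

Codon 1 (TAT, Tyr): 1 synonymous substitution.
Codon 2 (CCG, Pro): 3 synonymous substitutions.
Total: 1 + 3 = 4.

4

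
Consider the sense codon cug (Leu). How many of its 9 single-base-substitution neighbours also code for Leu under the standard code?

4

Position 1: UUG → 1 synonymous.
Position 2: none → 0 synonymous.
Position 3: CUU, CUC, CUA → 3 synonymous.
Total: 1 + 0 + 3 = 4.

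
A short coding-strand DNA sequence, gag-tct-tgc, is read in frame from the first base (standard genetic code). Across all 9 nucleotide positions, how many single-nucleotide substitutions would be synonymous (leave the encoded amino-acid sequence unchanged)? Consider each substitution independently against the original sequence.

5

Codon 1 (GAG, Glu): 1 synonymous substitution.
Codon 2 (TCT, Ser): 3 synonymous substitutions.
Codon 3 (TGC, Cys): 1 synonymous substitution.
Total: 1 + 3 + 1 = 5.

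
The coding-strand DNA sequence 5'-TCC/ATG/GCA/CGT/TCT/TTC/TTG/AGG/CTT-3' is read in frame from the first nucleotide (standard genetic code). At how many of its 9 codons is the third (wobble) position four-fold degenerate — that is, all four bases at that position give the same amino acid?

5

Codon 1 TCC (Ser): third position 4-fold.
Codon 2 ATG (Met): third position 1-fold.
Codon 3 GCA (Ala): third position 4-fold.
Codon 4 CGT (Arg): third position 4-fold.
Codon 5 TCT (Ser): third position 4-fold.
Codon 6 TTC (Phe): third position 2-fold.
Codon 7 TTG (Leu): third position 2-fold.
Codon 8 AGG (Arg): third position 2-fold.
Codon 9 CTT (Leu): third position 4-fold.
Four-fold degenerate third positions: 5.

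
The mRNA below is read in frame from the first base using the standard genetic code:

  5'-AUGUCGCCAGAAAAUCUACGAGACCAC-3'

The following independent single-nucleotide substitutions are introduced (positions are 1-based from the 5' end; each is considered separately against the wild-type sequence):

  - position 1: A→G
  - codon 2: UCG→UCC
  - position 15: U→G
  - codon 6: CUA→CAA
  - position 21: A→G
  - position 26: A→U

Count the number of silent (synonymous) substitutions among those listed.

Codon 1: AUG (Met) → GUG (Val) — missense.
Codon 2: UCG (Ser) → UCC (Ser) — synonymous.
Codon 5: AAU (Asn) → AAG (Lys) — missense.
Codon 6: CUA (Leu) → CAA (Gln) — missense.
Codon 7: CGA (Arg) → CGG (Arg) — synonymous.
Codon 9: CAC (His) → CUC (Leu) — missense.
Synonymous: 2 of 6.

2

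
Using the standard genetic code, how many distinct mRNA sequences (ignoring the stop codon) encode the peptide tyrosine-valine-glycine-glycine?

128

Tyr: 2 codons.
Val: 4 codons.
Gly: 4 codons.
Gly: 4 codons.
2 × 4 × 4 × 4 = 128.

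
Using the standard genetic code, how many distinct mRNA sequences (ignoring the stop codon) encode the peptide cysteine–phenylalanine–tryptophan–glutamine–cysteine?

Cys: 2 codons.
Phe: 2 codons.
Trp: 1 codon.
Gln: 2 codons.
Cys: 2 codons.
2 × 2 × 1 × 2 × 2 = 16.

16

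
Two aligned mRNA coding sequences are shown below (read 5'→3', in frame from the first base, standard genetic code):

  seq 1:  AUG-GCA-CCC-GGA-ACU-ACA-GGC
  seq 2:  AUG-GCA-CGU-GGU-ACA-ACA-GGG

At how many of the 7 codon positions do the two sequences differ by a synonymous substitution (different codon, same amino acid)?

3

Codon 1: AUG Met / AUG Met — identical.
Codon 2: GCA Ala / GCA Ala — identical.
Codon 3: CCC Pro / CGU Arg — nonsynonymous.
Codon 4: GGA Gly / GGU Gly — synonymous.
Codon 5: ACU Thr / ACA Thr — synonymous.
Codon 6: ACA Thr / ACA Thr — identical.
Codon 7: GGC Gly / GGG Gly — synonymous.
Synonymous differences: 3.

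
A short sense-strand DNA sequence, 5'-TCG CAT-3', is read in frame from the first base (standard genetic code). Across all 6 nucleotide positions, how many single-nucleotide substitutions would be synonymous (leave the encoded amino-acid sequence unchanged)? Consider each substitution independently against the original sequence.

4

Codon 1 (TCG, Ser): 3 synonymous substitutions.
Codon 2 (CAT, His): 1 synonymous substitution.
Total: 3 + 1 = 4.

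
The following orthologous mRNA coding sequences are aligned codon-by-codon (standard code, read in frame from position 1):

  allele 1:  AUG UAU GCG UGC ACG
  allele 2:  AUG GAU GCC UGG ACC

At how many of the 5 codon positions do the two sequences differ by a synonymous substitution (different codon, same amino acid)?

2

Codon 1: AUG Met / AUG Met — identical.
Codon 2: UAU Tyr / GAU Asp — nonsynonymous.
Codon 3: GCG Ala / GCC Ala — synonymous.
Codon 4: UGC Cys / UGG Trp — nonsynonymous.
Codon 5: ACG Thr / ACC Thr — synonymous.
Synonymous differences: 2.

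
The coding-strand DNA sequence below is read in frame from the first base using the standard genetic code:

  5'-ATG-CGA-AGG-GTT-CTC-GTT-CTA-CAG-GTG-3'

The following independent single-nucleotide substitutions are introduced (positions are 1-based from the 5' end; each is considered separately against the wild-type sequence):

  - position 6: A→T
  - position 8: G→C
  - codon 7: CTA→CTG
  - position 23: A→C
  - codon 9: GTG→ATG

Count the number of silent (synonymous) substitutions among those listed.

Codon 2: CGA (Arg) → CGT (Arg) — synonymous.
Codon 3: AGG (Arg) → ACG (Thr) — missense.
Codon 7: CTA (Leu) → CTG (Leu) — synonymous.
Codon 8: CAG (Gln) → CCG (Pro) — missense.
Codon 9: GTG (Val) → ATG (Met) — missense.
Synonymous: 2 of 5.

2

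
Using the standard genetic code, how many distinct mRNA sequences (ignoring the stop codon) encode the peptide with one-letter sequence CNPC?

32

Cys: 2 codons.
Asn: 2 codons.
Pro: 4 codons.
Cys: 2 codons.
2 × 2 × 4 × 2 = 32.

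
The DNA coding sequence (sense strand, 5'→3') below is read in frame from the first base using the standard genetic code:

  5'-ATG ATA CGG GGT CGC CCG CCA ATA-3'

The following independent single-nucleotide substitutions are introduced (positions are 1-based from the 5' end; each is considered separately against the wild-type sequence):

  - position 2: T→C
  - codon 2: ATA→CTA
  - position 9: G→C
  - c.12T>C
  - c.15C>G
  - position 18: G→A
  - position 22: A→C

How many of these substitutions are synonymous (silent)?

4

Codon 1: ATG (Met) → ACG (Thr) — missense.
Codon 2: ATA (Ile) → CTA (Leu) — missense.
Codon 3: CGG (Arg) → CGC (Arg) — synonymous.
Codon 4: GGT (Gly) → GGC (Gly) — synonymous.
Codon 5: CGC (Arg) → CGG (Arg) — synonymous.
Codon 6: CCG (Pro) → CCA (Pro) — synonymous.
Codon 8: ATA (Ile) → CTA (Leu) — missense.
Synonymous: 4 of 7.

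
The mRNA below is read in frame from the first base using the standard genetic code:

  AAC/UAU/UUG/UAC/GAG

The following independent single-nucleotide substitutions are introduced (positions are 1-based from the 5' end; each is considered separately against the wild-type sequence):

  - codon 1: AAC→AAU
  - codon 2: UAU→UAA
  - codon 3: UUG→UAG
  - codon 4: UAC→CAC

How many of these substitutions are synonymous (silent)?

Codon 1: AAC (Asn) → AAU (Asn) — synonymous.
Codon 2: UAU (Tyr) → UAA (Stop) — nonsense.
Codon 3: UUG (Leu) → UAG (Stop) — nonsense.
Codon 4: UAC (Tyr) → CAC (His) — missense.
Synonymous: 1 of 4.

1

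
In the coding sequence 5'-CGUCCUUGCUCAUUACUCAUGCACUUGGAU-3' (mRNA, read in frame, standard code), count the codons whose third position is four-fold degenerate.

4

Codon 1 CGU (Arg): third position 4-fold.
Codon 2 CCU (Pro): third position 4-fold.
Codon 3 UGC (Cys): third position 2-fold.
Codon 4 UCA (Ser): third position 4-fold.
Codon 5 UUA (Leu): third position 2-fold.
Codon 6 CUC (Leu): third position 4-fold.
Codon 7 AUG (Met): third position 1-fold.
Codon 8 CAC (His): third position 2-fold.
Codon 9 UUG (Leu): third position 2-fold.
Codon 10 GAU (Asp): third position 2-fold.
Four-fold degenerate third positions: 4.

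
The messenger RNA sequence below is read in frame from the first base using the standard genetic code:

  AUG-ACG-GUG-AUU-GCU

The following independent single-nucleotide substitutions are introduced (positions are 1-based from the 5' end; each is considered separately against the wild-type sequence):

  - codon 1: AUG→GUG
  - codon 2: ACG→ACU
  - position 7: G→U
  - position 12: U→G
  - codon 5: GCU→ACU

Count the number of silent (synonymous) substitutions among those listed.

1

Codon 1: AUG (Met) → GUG (Val) — missense.
Codon 2: ACG (Thr) → ACU (Thr) — synonymous.
Codon 3: GUG (Val) → UUG (Leu) — missense.
Codon 4: AUU (Ile) → AUG (Met) — missense.
Codon 5: GCU (Ala) → ACU (Thr) — missense.
Synonymous: 1 of 5.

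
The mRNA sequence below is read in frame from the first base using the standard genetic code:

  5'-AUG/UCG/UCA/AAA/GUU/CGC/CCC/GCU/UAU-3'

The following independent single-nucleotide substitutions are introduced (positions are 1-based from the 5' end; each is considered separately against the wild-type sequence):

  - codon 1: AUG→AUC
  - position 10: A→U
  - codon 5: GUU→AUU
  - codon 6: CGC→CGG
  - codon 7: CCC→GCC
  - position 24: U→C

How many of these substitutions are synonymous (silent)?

Codon 1: AUG (Met) → AUC (Ile) — missense.
Codon 4: AAA (Lys) → UAA (Stop) — nonsense.
Codon 5: GUU (Val) → AUU (Ile) — missense.
Codon 6: CGC (Arg) → CGG (Arg) — synonymous.
Codon 7: CCC (Pro) → GCC (Ala) — missense.
Codon 8: GCU (Ala) → GCC (Ala) — synonymous.
Synonymous: 2 of 6.

2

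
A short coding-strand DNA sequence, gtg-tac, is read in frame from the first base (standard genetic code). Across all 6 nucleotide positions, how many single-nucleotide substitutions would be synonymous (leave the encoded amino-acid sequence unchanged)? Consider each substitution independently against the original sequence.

4

Codon 1 (GTG, Val): 3 synonymous substitutions.
Codon 2 (TAC, Tyr): 1 synonymous substitution.
Total: 3 + 1 = 4.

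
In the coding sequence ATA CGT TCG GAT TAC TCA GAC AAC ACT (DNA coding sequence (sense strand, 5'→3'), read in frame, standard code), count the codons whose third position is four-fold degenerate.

Codon 1 ATA (Ile): third position 3-fold.
Codon 2 CGT (Arg): third position 4-fold.
Codon 3 TCG (Ser): third position 4-fold.
Codon 4 GAT (Asp): third position 2-fold.
Codon 5 TAC (Tyr): third position 2-fold.
Codon 6 TCA (Ser): third position 4-fold.
Codon 7 GAC (Asp): third position 2-fold.
Codon 8 AAC (Asn): third position 2-fold.
Codon 9 ACT (Thr): third position 4-fold.
Four-fold degenerate third positions: 4.

4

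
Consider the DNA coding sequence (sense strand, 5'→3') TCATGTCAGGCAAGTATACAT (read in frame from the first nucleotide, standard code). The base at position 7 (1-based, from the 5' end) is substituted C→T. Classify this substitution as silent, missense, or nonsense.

Position 7 falls in codon 3: CAG → Gln.
After the substitution the codon is TAG → Stop.
The new codon is a stop codon, so this is a nonsense mutation.

nonsense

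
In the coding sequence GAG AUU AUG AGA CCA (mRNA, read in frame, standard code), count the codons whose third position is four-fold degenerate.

Codon 1 GAG (Glu): third position 2-fold.
Codon 2 AUU (Ile): third position 3-fold.
Codon 3 AUG (Met): third position 1-fold.
Codon 4 AGA (Arg): third position 2-fold.
Codon 5 CCA (Pro): third position 4-fold.
Four-fold degenerate third positions: 1.

1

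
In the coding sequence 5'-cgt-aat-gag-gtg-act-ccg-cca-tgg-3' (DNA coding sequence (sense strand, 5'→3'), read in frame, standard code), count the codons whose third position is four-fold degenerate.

5

Codon 1 CGT (Arg): third position 4-fold.
Codon 2 AAT (Asn): third position 2-fold.
Codon 3 GAG (Glu): third position 2-fold.
Codon 4 GTG (Val): third position 4-fold.
Codon 5 ACT (Thr): third position 4-fold.
Codon 6 CCG (Pro): third position 4-fold.
Codon 7 CCA (Pro): third position 4-fold.
Codon 8 TGG (Trp): third position 1-fold.
Four-fold degenerate third positions: 5.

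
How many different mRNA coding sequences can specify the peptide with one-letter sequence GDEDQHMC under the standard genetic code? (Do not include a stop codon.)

256

Gly: 4 codons.
Asp: 2 codons.
Glu: 2 codons.
Asp: 2 codons.
Gln: 2 codons.
His: 2 codons.
Met: 1 codon.
Cys: 2 codons.
4 × 2 × 2 × 2 × 2 × 2 × 1 × 2 = 256.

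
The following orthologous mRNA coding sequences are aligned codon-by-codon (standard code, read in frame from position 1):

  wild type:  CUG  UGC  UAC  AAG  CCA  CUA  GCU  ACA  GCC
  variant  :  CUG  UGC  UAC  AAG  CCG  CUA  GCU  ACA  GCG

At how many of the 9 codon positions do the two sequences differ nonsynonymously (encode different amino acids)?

0

Codon 1: CUG Leu / CUG Leu — identical.
Codon 2: UGC Cys / UGC Cys — identical.
Codon 3: UAC Tyr / UAC Tyr — identical.
Codon 4: AAG Lys / AAG Lys — identical.
Codon 5: CCA Pro / CCG Pro — synonymous.
Codon 6: CUA Leu / CUA Leu — identical.
Codon 7: GCU Ala / GCU Ala — identical.
Codon 8: ACA Thr / ACA Thr — identical.
Codon 9: GCC Ala / GCG Ala — synonymous.
Nonsynonymous differences: 0.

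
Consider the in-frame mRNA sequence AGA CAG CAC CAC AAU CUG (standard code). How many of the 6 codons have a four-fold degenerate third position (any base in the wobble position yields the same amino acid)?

1

Codon 1 AGA (Arg): third position 2-fold.
Codon 2 CAG (Gln): third position 2-fold.
Codon 3 CAC (His): third position 2-fold.
Codon 4 CAC (His): third position 2-fold.
Codon 5 AAU (Asn): third position 2-fold.
Codon 6 CUG (Leu): third position 4-fold.
Four-fold degenerate third positions: 1.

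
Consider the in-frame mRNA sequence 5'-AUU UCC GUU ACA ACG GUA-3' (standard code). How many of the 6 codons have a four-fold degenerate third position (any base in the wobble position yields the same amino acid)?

Codon 1 AUU (Ile): third position 3-fold.
Codon 2 UCC (Ser): third position 4-fold.
Codon 3 GUU (Val): third position 4-fold.
Codon 4 ACA (Thr): third position 4-fold.
Codon 5 ACG (Thr): third position 4-fold.
Codon 6 GUA (Val): third position 4-fold.
Four-fold degenerate third positions: 5.

5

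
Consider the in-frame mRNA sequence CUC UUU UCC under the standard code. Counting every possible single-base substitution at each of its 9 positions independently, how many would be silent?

7

Codon 1 (CUC, Leu): 3 synonymous substitutions.
Codon 2 (UUU, Phe): 1 synonymous substitution.
Codon 3 (UCC, Ser): 3 synonymous substitutions.
Total: 3 + 1 + 3 = 7.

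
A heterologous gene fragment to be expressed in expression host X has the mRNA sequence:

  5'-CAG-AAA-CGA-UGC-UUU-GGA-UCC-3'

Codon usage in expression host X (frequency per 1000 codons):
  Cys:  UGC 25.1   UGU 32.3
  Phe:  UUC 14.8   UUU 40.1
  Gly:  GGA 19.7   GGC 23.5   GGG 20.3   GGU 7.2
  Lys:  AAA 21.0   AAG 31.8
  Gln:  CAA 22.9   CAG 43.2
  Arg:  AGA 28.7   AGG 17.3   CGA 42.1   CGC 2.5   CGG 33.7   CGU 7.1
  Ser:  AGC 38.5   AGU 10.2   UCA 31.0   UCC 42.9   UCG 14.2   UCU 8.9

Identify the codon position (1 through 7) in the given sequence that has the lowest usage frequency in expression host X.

Codon 1 CAG (Gln): 43.2 per 1000.
Codon 2 AAA (Lys): 21.0 per 1000.
Codon 3 CGA (Arg): 42.1 per 1000.
Codon 4 UGC (Cys): 25.1 per 1000.
Codon 5 UUU (Phe): 40.1 per 1000.
Codon 6 GGA (Gly): 19.7 per 1000.
Codon 7 UCC (Ser): 42.9 per 1000.
Lowest frequency is 19.7 at codon 6.

6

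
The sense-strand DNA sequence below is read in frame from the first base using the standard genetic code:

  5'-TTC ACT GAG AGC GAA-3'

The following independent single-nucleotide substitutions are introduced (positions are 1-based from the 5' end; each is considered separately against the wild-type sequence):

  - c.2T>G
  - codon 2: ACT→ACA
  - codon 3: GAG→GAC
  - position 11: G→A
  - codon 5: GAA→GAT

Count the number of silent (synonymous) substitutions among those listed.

1

Codon 1: TTC (Phe) → TGC (Cys) — missense.
Codon 2: ACT (Thr) → ACA (Thr) — synonymous.
Codon 3: GAG (Glu) → GAC (Asp) — missense.
Codon 4: AGC (Ser) → AAC (Asn) — missense.
Codon 5: GAA (Glu) → GAT (Asp) — missense.
Synonymous: 1 of 5.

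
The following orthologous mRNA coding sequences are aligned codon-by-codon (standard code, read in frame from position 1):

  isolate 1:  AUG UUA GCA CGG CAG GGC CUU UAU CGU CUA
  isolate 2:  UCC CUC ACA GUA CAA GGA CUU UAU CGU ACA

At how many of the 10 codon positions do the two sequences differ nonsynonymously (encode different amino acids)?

Codon 1: AUG Met / UCC Ser — nonsynonymous.
Codon 2: UUA Leu / CUC Leu — synonymous.
Codon 3: GCA Ala / ACA Thr — nonsynonymous.
Codon 4: CGG Arg / GUA Val — nonsynonymous.
Codon 5: CAG Gln / CAA Gln — synonymous.
Codon 6: GGC Gly / GGA Gly — synonymous.
Codon 7: CUU Leu / CUU Leu — identical.
Codon 8: UAU Tyr / UAU Tyr — identical.
Codon 9: CGU Arg / CGU Arg — identical.
Codon 10: CUA Leu / ACA Thr — nonsynonymous.
Nonsynonymous differences: 4.

4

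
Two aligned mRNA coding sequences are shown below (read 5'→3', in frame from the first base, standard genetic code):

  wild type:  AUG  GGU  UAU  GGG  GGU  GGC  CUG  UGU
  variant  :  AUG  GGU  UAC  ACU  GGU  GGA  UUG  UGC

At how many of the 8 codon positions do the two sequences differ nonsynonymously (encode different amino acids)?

1

Codon 1: AUG Met / AUG Met — identical.
Codon 2: GGU Gly / GGU Gly — identical.
Codon 3: UAU Tyr / UAC Tyr — synonymous.
Codon 4: GGG Gly / ACU Thr — nonsynonymous.
Codon 5: GGU Gly / GGU Gly — identical.
Codon 6: GGC Gly / GGA Gly — synonymous.
Codon 7: CUG Leu / UUG Leu — synonymous.
Codon 8: UGU Cys / UGC Cys — synonymous.
Nonsynonymous differences: 1.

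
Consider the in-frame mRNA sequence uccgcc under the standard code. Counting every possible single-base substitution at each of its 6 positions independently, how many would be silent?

Codon 1 (UCC, Ser): 3 synonymous substitutions.
Codon 2 (GCC, Ala): 3 synonymous substitutions.
Total: 3 + 3 = 6.

6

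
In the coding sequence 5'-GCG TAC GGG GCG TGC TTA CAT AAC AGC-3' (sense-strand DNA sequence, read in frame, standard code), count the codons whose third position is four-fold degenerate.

3

Codon 1 GCG (Ala): third position 4-fold.
Codon 2 TAC (Tyr): third position 2-fold.
Codon 3 GGG (Gly): third position 4-fold.
Codon 4 GCG (Ala): third position 4-fold.
Codon 5 TGC (Cys): third position 2-fold.
Codon 6 TTA (Leu): third position 2-fold.
Codon 7 CAT (His): third position 2-fold.
Codon 8 AAC (Asn): third position 2-fold.
Codon 9 AGC (Ser): third position 2-fold.
Four-fold degenerate third positions: 3.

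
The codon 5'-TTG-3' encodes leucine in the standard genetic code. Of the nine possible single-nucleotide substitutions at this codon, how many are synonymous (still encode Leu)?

2

Position 1: CTG → 1 synonymous.
Position 2: none → 0 synonymous.
Position 3: TTA → 1 synonymous.
Total: 1 + 0 + 1 = 2.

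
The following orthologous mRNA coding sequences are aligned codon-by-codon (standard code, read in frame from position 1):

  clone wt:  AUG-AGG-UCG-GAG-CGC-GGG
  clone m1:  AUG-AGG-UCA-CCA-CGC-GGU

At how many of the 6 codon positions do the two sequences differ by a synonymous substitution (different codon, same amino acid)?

2

Codon 1: AUG Met / AUG Met — identical.
Codon 2: AGG Arg / AGG Arg — identical.
Codon 3: UCG Ser / UCA Ser — synonymous.
Codon 4: GAG Glu / CCA Pro — nonsynonymous.
Codon 5: CGC Arg / CGC Arg — identical.
Codon 6: GGG Gly / GGU Gly — synonymous.
Synonymous differences: 2.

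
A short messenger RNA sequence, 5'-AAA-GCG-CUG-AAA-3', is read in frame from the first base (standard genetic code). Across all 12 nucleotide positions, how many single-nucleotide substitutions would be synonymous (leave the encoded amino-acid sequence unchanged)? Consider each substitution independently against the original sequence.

9

Codon 1 (AAA, Lys): 1 synonymous substitution.
Codon 2 (GCG, Ala): 3 synonymous substitutions.
Codon 3 (CUG, Leu): 4 synonymous substitutions.
Codon 4 (AAA, Lys): 1 synonymous substitution.
Total: 1 + 3 + 4 + 1 = 9.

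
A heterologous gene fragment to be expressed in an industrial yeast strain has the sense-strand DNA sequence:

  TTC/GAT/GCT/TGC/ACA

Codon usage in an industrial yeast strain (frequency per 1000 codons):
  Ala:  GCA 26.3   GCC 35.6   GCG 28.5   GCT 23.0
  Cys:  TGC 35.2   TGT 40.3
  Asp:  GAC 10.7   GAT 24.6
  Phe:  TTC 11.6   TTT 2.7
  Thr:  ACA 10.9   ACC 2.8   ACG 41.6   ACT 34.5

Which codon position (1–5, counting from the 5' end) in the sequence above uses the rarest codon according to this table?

5

Codon 1 TTC (Phe): 11.6 per 1000.
Codon 2 GAT (Asp): 24.6 per 1000.
Codon 3 GCT (Ala): 23.0 per 1000.
Codon 4 TGC (Cys): 35.2 per 1000.
Codon 5 ACA (Thr): 10.9 per 1000.
Lowest frequency is 10.9 at codon 5.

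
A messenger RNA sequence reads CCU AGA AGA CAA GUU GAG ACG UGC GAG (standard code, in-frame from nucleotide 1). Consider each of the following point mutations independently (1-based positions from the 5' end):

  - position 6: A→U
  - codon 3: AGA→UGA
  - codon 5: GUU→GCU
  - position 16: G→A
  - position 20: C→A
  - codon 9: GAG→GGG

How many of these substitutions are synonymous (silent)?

0

Codon 2: AGA (Arg) → AGU (Ser) — missense.
Codon 3: AGA (Arg) → UGA (Stop) — nonsense.
Codon 5: GUU (Val) → GCU (Ala) — missense.
Codon 6: GAG (Glu) → AAG (Lys) — missense.
Codon 7: ACG (Thr) → AAG (Lys) — missense.
Codon 9: GAG (Glu) → GGG (Gly) — missense.
Synonymous: 0 of 6.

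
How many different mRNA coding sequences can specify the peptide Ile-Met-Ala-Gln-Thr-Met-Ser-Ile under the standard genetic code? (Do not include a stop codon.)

1728

Ile: 3 codons.
Met: 1 codon.
Ala: 4 codons.
Gln: 2 codons.
Thr: 4 codons.
Met: 1 codon.
Ser: 6 codons.
Ile: 3 codons.
3 × 1 × 4 × 2 × 4 × 1 × 6 × 3 = 1728.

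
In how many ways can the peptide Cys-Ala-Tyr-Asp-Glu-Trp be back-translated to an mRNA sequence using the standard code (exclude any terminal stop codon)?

Cys: 2 codons.
Ala: 4 codons.
Tyr: 2 codons.
Asp: 2 codons.
Glu: 2 codons.
Trp: 1 codon.
2 × 4 × 2 × 2 × 2 × 1 = 64.

64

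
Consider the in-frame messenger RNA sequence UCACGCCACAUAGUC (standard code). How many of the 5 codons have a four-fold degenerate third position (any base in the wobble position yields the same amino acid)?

Codon 1 UCA (Ser): third position 4-fold.
Codon 2 CGC (Arg): third position 4-fold.
Codon 3 CAC (His): third position 2-fold.
Codon 4 AUA (Ile): third position 3-fold.
Codon 5 GUC (Val): third position 4-fold.
Four-fold degenerate third positions: 3.

3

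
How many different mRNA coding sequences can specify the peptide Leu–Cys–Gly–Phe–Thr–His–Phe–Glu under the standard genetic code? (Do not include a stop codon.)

3072

Leu: 6 codons.
Cys: 2 codons.
Gly: 4 codons.
Phe: 2 codons.
Thr: 4 codons.
His: 2 codons.
Phe: 2 codons.
Glu: 2 codons.
6 × 2 × 4 × 2 × 4 × 2 × 2 × 2 = 3072.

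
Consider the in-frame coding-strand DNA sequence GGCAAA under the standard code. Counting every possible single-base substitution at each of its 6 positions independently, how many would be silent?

4

Codon 1 (GGC, Gly): 3 synonymous substitutions.
Codon 2 (AAA, Lys): 1 synonymous substitution.
Total: 3 + 1 = 4.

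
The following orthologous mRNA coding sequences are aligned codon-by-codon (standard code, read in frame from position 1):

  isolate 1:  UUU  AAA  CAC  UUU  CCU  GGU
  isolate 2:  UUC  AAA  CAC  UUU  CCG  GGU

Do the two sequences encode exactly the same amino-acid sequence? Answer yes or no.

Codon 1: UUU Phe / UUC Phe — synonymous.
Codon 2: AAA Lys / AAA Lys — identical.
Codon 3: CAC His / CAC His — identical.
Codon 4: UUU Phe / UUU Phe — identical.
Codon 5: CCU Pro / CCG Pro — synonymous.
Codon 6: GGU Gly / GGU Gly — identical.
Nonsynonymous differences: 0 → same protein.

yes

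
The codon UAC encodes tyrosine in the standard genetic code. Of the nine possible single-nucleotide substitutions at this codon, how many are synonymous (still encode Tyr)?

Position 1: none → 0 synonymous.
Position 2: none → 0 synonymous.
Position 3: UAU → 1 synonymous.
Total: 0 + 0 + 1 = 1.

1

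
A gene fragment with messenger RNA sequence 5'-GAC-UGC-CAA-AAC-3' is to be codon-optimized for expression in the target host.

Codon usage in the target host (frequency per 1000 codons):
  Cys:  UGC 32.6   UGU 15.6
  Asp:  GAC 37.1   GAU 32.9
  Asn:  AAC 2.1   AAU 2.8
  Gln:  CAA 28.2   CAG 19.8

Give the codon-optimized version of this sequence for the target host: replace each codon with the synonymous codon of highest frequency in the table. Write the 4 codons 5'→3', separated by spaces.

Codon 1 (Asp): best is GAC at 37.1.
Codon 2 (Cys): best is UGC at 32.6.
Codon 3 (Gln): best is CAA at 28.2.
Codon 4 (Asn): best is AAU at 2.8.

GAC UGC CAA AAU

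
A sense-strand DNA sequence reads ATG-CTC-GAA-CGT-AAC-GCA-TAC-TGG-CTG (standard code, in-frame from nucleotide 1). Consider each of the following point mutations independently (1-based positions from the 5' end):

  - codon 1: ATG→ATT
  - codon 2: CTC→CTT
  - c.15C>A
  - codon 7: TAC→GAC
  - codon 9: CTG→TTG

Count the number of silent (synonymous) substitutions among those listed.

Codon 1: ATG (Met) → ATT (Ile) — missense.
Codon 2: CTC (Leu) → CTT (Leu) — synonymous.
Codon 5: AAC (Asn) → AAA (Lys) — missense.
Codon 7: TAC (Tyr) → GAC (Asp) — missense.
Codon 9: CTG (Leu) → TTG (Leu) — synonymous.
Synonymous: 2 of 5.

2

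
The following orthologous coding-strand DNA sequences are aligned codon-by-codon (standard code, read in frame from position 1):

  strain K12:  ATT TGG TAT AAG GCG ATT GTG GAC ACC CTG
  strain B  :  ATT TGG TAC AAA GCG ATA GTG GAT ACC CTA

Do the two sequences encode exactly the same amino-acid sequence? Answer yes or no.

Codon 1: ATT Ile / ATT Ile — identical.
Codon 2: TGG Trp / TGG Trp — identical.
Codon 3: TAT Tyr / TAC Tyr — synonymous.
Codon 4: AAG Lys / AAA Lys — synonymous.
Codon 5: GCG Ala / GCG Ala — identical.
Codon 6: ATT Ile / ATA Ile — synonymous.
Codon 7: GTG Val / GTG Val — identical.
Codon 8: GAC Asp / GAT Asp — synonymous.
Codon 9: ACC Thr / ACC Thr — identical.
Codon 10: CTG Leu / CTA Leu — synonymous.
Nonsynonymous differences: 0 → same protein.

yes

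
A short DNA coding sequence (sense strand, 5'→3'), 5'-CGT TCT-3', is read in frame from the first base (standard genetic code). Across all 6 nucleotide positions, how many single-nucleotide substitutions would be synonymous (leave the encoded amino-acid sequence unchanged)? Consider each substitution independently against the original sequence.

Codon 1 (CGT, Arg): 3 synonymous substitutions.
Codon 2 (TCT, Ser): 3 synonymous substitutions.
Total: 3 + 3 = 6.

6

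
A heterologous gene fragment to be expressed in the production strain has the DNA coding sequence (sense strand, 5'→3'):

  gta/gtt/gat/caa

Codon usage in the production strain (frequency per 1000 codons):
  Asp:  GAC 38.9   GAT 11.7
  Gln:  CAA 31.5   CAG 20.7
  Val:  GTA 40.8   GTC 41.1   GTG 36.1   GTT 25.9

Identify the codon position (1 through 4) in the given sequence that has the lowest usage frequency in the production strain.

Codon 1 GTA (Val): 40.8 per 1000.
Codon 2 GTT (Val): 25.9 per 1000.
Codon 3 GAT (Asp): 11.7 per 1000.
Codon 4 CAA (Gln): 31.5 per 1000.
Lowest frequency is 11.7 at codon 3.

3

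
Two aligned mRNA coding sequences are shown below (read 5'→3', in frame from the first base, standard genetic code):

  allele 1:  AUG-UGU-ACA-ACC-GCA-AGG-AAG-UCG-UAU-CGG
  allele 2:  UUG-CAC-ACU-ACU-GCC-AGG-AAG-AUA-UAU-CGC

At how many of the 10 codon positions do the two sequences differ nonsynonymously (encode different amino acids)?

Codon 1: AUG Met / UUG Leu — nonsynonymous.
Codon 2: UGU Cys / CAC His — nonsynonymous.
Codon 3: ACA Thr / ACU Thr — synonymous.
Codon 4: ACC Thr / ACU Thr — synonymous.
Codon 5: GCA Ala / GCC Ala — synonymous.
Codon 6: AGG Arg / AGG Arg — identical.
Codon 7: AAG Lys / AAG Lys — identical.
Codon 8: UCG Ser / AUA Ile — nonsynonymous.
Codon 9: UAU Tyr / UAU Tyr — identical.
Codon 10: CGG Arg / CGC Arg — synonymous.
Nonsynonymous differences: 3.

3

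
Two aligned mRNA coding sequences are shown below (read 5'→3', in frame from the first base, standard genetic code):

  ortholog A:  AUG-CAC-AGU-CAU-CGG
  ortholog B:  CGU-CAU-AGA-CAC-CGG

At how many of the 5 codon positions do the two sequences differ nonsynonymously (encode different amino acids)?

2

Codon 1: AUG Met / CGU Arg — nonsynonymous.
Codon 2: CAC His / CAU His — synonymous.
Codon 3: AGU Ser / AGA Arg — nonsynonymous.
Codon 4: CAU His / CAC His — synonymous.
Codon 5: CGG Arg / CGG Arg — identical.
Nonsynonymous differences: 2.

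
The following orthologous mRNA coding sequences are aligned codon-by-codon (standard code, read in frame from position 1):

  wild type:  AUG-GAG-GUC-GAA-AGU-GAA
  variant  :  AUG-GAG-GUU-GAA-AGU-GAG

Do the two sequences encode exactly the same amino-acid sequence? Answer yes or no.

Codon 1: AUG Met / AUG Met — identical.
Codon 2: GAG Glu / GAG Glu — identical.
Codon 3: GUC Val / GUU Val — synonymous.
Codon 4: GAA Glu / GAA Glu — identical.
Codon 5: AGU Ser / AGU Ser — identical.
Codon 6: GAA Glu / GAG Glu — synonymous.
Nonsynonymous differences: 0 → same protein.

yes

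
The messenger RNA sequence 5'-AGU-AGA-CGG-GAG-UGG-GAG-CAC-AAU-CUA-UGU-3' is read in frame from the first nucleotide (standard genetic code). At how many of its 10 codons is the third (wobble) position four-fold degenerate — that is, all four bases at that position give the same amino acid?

2

Codon 1 AGU (Ser): third position 2-fold.
Codon 2 AGA (Arg): third position 2-fold.
Codon 3 CGG (Arg): third position 4-fold.
Codon 4 GAG (Glu): third position 2-fold.
Codon 5 UGG (Trp): third position 1-fold.
Codon 6 GAG (Glu): third position 2-fold.
Codon 7 CAC (His): third position 2-fold.
Codon 8 AAU (Asn): third position 2-fold.
Codon 9 CUA (Leu): third position 4-fold.
Codon 10 UGU (Cys): third position 2-fold.
Four-fold degenerate third positions: 2.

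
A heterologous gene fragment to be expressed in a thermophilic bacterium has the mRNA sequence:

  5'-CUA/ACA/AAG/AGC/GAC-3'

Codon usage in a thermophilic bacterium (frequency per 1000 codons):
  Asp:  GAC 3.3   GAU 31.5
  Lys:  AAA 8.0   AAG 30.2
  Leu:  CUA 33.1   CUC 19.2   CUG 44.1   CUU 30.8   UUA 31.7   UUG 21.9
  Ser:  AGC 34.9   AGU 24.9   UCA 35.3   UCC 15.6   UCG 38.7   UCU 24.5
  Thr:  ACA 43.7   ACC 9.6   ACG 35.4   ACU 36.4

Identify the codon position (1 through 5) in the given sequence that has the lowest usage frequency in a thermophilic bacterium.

Codon 1 CUA (Leu): 33.1 per 1000.
Codon 2 ACA (Thr): 43.7 per 1000.
Codon 3 AAG (Lys): 30.2 per 1000.
Codon 4 AGC (Ser): 34.9 per 1000.
Codon 5 GAC (Asp): 3.3 per 1000.
Lowest frequency is 3.3 at codon 5.

5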